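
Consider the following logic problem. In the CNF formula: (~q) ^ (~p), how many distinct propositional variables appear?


Identify each variable that appears in the formula.
Variables found: p, q
Count = 2

2


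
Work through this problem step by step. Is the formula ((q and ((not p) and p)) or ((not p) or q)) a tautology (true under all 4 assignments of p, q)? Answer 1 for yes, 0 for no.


Check all 4 assignments:
p=0, q=0: 1
p=0, q=1: 1
p=1, q=0: 0
p=1, q=1: 1
Satisfying count = 3/4.
Tautology iff count = 4: no.

0


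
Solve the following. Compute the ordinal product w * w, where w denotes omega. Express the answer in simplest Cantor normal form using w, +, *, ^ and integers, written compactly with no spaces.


Compute w * w.
Ordinal * is associative and left-distributive over +, but NOT commutative; for finite n>1, n*w = w but w*n stays w*n.
w * w = w^2 by definition.
Result = w^2

w^2


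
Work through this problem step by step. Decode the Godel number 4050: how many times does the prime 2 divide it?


Factorize 4050 by dividing by 2 repeatedly.
Division steps: 2 divides 4050 exactly 1 time(s).
Exponent of 2 = 1

1


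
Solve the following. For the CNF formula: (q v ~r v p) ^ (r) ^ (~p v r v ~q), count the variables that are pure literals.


Check each variable for pure literal status:
p: mixed (not pure)
q: mixed (not pure)
r: mixed (not pure)
Pure literal count = 0

0


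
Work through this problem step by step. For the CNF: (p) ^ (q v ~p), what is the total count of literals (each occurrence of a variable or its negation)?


Counting literals in each clause:
Clause 1: 1 literal(s)
Clause 2: 2 literal(s)
Total = 3

3


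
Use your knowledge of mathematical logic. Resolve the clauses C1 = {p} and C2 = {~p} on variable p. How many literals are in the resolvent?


Remove p from C1 and ~p from C2.
C1 remainder: {}
C2 remainder: {}
Union (resolvent): {} (empty clause)
Resolvent has 0 literal(s).

0


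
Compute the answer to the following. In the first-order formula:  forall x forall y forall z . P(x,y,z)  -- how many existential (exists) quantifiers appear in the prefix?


Quantifier prefix: forall x forall y forall z
Mark each quantifier type:
  U U U
Universal count = 3, Existential count = 0
Asked for existential (exists) quantifiers: 0

0


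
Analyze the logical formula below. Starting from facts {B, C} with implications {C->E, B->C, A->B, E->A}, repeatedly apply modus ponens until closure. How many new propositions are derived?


Initial facts: {B, C}
Apply modus ponens to closure:
  C and C->E  =>  E
  E and E->A  =>  A
Final known: {A, B, C, E}
New propositions: {A, E}
Count = 2

2


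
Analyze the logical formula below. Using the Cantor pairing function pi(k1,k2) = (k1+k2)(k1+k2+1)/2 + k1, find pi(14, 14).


k1 + k2 = 28
(k1+k2)(k1+k2+1)/2 = 28 * 29 / 2 = 406
pi = 406 + 14 = 420

420


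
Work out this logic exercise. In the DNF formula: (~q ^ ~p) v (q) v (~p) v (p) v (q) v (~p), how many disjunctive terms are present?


A DNF formula is a disjunction of terms (conjunctions).
Terms are separated by v.
Counting the disjuncts: 6 terms.

6


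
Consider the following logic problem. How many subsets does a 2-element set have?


The power set of a set with n elements has 2^n elements.
|P(S)| = 2^2 = 4

4


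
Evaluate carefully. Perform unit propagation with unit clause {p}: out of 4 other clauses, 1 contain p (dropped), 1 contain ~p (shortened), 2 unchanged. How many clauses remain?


Satisfied (removed): 1
Shortened (remain): 1
Unchanged (remain): 2
Remaining = 1 + 2 = 3

3


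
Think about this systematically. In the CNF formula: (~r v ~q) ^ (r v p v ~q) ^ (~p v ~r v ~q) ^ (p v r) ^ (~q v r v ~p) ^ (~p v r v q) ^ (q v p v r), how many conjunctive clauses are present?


A CNF formula is a conjunction of clauses.
Clauses are separated by ^.
Counting the conjuncts: 7 clauses.

7


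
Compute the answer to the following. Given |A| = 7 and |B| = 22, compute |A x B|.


The Cartesian product A x B contains all ordered pairs (a, b).
|A x B| = |A| * |B| = 7 * 22 = 154

154


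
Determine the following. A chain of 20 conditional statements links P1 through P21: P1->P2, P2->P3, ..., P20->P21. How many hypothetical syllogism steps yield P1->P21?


With 20 implications in a chain connecting 21 propositions:
P1->P2, P2->P3, ..., P20->P21
Steps needed = (number of implications) - 1 = 20 - 1 = 19

19


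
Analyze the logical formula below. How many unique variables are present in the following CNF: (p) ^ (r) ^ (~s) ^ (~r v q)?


Identify each variable that appears in the formula.
Variables found: p, q, r, s
Count = 4

4


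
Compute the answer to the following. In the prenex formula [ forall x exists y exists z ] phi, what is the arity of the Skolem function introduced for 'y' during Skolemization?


Quantifier prefix: forall x exists y exists z
'y' is existentially quantified at position 2.
Universal variables preceding it: x
Skolem function arity = 1

1


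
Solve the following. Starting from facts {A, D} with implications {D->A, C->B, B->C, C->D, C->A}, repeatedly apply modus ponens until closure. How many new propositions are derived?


Initial facts: {A, D}
Apply modus ponens to closure:
  (no implication fires)
Final known: {A, D}
New propositions: {(none)}
Count = 0

0


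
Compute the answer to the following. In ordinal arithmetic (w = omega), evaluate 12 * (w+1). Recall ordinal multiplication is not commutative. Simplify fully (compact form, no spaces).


Compute 12 * (w+1).
Ordinal * is associative and left-distributive over +, but NOT commutative; for finite n>1, n*w = w but w*n stays w*n.
By left-distributivity: 12 * (w+1) = 12*w + 12*1 = w + 12 = w+12.
Result = w+12

w+12


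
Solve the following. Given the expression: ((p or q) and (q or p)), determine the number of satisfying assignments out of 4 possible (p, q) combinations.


Check all 4 assignments:
p=0, q=0: 0
p=0, q=1: 1
p=1, q=0: 1
p=1, q=1: 1
Count of True = 3

3


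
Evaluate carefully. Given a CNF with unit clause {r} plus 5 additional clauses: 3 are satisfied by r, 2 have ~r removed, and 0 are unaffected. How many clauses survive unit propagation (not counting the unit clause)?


Satisfied (removed): 3
Shortened (remain): 2
Unchanged (remain): 0
Remaining = 2 + 0 = 2

2


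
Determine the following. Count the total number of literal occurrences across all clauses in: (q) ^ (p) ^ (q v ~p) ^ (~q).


Counting literals in each clause:
Clause 1: 1 literal(s)
Clause 2: 1 literal(s)
Clause 3: 2 literal(s)
Clause 4: 1 literal(s)
Total = 5

5


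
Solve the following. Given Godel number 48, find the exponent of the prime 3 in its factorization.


Factorize 48 by dividing by 3 repeatedly.
Division steps: 3 divides 48 exactly 1 time(s).
Exponent of 3 = 1

1


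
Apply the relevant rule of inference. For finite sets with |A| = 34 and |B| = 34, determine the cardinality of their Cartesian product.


The Cartesian product A x B contains all ordered pairs (a, b).
|A x B| = |A| * |B| = 34 * 34 = 1156

1156


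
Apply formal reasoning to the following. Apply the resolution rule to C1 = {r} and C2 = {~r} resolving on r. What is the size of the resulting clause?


Remove r from C1 and ~r from C2.
C1 remainder: {}
C2 remainder: {}
Union (resolvent): {} (empty clause)
Resolvent has 0 literal(s).

0


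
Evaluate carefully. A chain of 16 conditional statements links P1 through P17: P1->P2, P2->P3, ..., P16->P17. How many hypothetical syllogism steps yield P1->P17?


With 16 implications in a chain connecting 17 propositions:
P1->P2, P2->P3, ..., P16->P17
Steps needed = (number of implications) - 1 = 16 - 1 = 15

15


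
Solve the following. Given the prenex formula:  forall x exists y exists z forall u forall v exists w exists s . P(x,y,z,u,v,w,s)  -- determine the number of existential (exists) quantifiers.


Quantifier prefix: forall x exists y exists z forall u forall v exists w exists s
Mark each quantifier type:
  U E E U U E E
Universal count = 3, Existential count = 4
Asked for existential (exists) quantifiers: 4

4


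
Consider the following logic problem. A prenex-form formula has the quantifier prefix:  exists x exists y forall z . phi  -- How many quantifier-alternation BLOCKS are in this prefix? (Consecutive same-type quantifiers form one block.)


Quantifier-type sequence: E E A  (A=forall, E=exists)
Group into maximal same-type runs:
  Ex2 | Ax1
Number of blocks = 2

2


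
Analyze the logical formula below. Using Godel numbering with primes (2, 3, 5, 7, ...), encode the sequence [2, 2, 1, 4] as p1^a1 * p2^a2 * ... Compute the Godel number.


Encode each element as an exponent of the corresponding prime:
  2^2 = 4
  3^2 = 9
  5^1 = 5
  7^4 = 2401
Product = 4 * 9 * 5 * 2401 = 432180

432180


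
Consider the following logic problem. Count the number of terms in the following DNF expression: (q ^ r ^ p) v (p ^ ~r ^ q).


A DNF formula is a disjunction of terms (conjunctions).
Terms are separated by v.
Counting the disjuncts: 2 terms.

2


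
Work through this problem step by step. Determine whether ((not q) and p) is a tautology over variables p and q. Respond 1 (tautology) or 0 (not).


Check all 4 assignments:
p=0, q=0: 0
p=0, q=1: 0
p=1, q=0: 1
p=1, q=1: 0
Satisfying count = 1/4.
Tautology iff count = 4: no.

0


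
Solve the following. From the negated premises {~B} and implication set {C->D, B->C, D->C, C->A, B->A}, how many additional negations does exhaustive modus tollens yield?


Initial negated facts: {~B}
Apply modus tollens to closure:
  (no implication fires)
Final negated: {~B}
New negations: {(none)}
Count = 0

0


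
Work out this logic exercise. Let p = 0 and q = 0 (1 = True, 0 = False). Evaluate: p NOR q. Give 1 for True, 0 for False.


p = 0, q = 0
Operation: p NOR q
Evaluate: 0 NOR 0 = 1

1


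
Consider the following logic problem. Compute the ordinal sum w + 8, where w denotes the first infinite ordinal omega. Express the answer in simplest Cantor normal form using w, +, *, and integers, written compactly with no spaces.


Compute w + 8.
Ordinal + is associative but NOT commutative; for finite n>0, n + w = w but w + n stays w+n.
w + 8 is already in normal form (a successor ordinal beyond w).
Result = w+8

w+8


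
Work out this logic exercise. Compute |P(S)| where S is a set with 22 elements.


The power set of a set with n elements has 2^n elements.
|P(S)| = 2^22 = 4194304

4194304


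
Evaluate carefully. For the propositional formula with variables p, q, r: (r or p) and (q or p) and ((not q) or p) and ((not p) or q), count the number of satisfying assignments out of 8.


Evaluate all 8 assignments for p, q, r:
p=0, q=0, r=0: 0
p=0, q=0, r=1: 0
p=0, q=1, r=0: 0
p=0, q=1, r=1: 0
p=1, q=0, r=0: 0
p=1, q=0, r=1: 0
p=1, q=1, r=0: 1
p=1, q=1, r=1: 1
Satisfying count = 2

2


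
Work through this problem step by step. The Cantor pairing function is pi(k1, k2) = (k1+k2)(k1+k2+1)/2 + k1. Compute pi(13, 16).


k1 + k2 = 29
(k1+k2)(k1+k2+1)/2 = 29 * 30 / 2 = 435
pi = 435 + 13 = 448

448


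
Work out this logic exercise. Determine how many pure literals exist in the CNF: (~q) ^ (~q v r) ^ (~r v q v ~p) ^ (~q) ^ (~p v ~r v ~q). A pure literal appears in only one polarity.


Check each variable for pure literal status:
p: pure negative
q: mixed (not pure)
r: mixed (not pure)
Pure literal count = 1

1


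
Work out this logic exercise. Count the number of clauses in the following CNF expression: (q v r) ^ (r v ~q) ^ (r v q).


A CNF formula is a conjunction of clauses.
Clauses are separated by ^.
Counting the conjuncts: 3 clauses.

3


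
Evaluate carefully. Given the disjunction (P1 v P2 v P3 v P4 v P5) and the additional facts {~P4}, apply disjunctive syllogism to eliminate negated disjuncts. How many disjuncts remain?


Original disjuncts (5): P1, P2, P3, P4, P5
Negated (eliminate): ~P4
Remaining disjuncts: P1, P2, P3, P5
Count = 5 - 1 = 4

4


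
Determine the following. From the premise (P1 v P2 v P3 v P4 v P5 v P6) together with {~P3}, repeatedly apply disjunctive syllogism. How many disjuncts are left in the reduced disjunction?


Original disjuncts (6): P1, P2, P3, P4, P5, P6
Negated (eliminate): ~P3
Remaining disjuncts: P1, P2, P4, P5, P6
Count = 6 - 1 = 5

5


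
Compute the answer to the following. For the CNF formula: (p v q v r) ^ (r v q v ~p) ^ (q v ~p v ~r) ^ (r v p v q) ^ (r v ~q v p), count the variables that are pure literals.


Check each variable for pure literal status:
p: mixed (not pure)
q: mixed (not pure)
r: mixed (not pure)
Pure literal count = 0

0


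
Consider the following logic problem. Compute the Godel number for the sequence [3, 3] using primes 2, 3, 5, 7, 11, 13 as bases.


Encode each element as an exponent of the corresponding prime:
  2^3 = 8
  3^3 = 27
Product = 8 * 27 = 216

216


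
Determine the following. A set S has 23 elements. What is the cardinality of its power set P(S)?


The power set of a set with n elements has 2^n elements.
|P(S)| = 2^23 = 8388608

8388608


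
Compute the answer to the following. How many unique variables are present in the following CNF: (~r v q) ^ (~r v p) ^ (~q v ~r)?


Identify each variable that appears in the formula.
Variables found: p, q, r
Count = 3

3


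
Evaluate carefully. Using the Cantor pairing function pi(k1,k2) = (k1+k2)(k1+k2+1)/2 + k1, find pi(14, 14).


k1 + k2 = 28
(k1+k2)(k1+k2+1)/2 = 28 * 29 / 2 = 406
pi = 406 + 14 = 420

420


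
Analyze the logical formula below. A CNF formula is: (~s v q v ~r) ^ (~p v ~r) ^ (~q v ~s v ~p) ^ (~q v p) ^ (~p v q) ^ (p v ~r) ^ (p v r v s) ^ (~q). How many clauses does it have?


A CNF formula is a conjunction of clauses.
Clauses are separated by ^.
Counting the conjuncts: 8 clauses.

8


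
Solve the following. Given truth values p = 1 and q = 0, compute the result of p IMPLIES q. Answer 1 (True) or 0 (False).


p = 1, q = 0
Operation: p IMPLIES q
Evaluate: 1 IMPLIES 0 = 0

0


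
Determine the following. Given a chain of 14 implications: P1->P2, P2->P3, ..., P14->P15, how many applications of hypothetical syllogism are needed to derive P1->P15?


With 14 implications in a chain connecting 15 propositions:
P1->P2, P2->P3, ..., P14->P15
Steps needed = (number of implications) - 1 = 14 - 1 = 13

13


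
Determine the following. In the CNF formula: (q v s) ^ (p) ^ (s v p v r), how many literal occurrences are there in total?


Counting literals in each clause:
Clause 1: 2 literal(s)
Clause 2: 1 literal(s)
Clause 3: 3 literal(s)
Total = 6

6


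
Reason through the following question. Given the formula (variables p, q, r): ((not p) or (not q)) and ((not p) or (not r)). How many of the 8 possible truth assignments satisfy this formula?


Evaluate all 8 assignments for p, q, r:
p=0, q=0, r=0: 1
p=0, q=0, r=1: 1
p=0, q=1, r=0: 1
p=0, q=1, r=1: 1
p=1, q=0, r=0: 1
p=1, q=0, r=1: 0
p=1, q=1, r=0: 0
p=1, q=1, r=1: 0
Satisfying count = 5

5


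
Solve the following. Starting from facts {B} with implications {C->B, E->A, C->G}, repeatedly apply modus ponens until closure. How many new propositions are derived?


Initial facts: {B}
Apply modus ponens to closure:
  (no implication fires)
Final known: {B}
New propositions: {(none)}
Count = 0

0


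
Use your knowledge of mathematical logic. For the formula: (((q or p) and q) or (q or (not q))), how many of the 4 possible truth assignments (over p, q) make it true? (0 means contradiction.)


Check all 4 assignments:
p=0, q=0: 1
p=0, q=1: 1
p=1, q=0: 1
p=1, q=1: 1
Count of True = 4

4


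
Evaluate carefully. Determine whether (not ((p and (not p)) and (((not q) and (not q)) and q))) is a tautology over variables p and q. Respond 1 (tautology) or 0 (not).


Check all 4 assignments:
p=0, q=0: 1
p=0, q=1: 1
p=1, q=0: 1
p=1, q=1: 1
Satisfying count = 4/4.
Tautology iff count = 4: yes.

1


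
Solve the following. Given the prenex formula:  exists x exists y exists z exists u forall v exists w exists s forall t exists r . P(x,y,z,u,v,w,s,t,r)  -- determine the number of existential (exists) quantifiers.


Quantifier prefix: exists x exists y exists z exists u forall v exists w exists s forall t exists r
Mark each quantifier type:
  E E E E U E E U E
Universal count = 2, Existential count = 7
Asked for existential (exists) quantifiers: 7

7


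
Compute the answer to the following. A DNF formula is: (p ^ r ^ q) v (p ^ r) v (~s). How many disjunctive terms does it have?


A DNF formula is a disjunction of terms (conjunctions).
Terms are separated by v.
Counting the disjuncts: 3 terms.

3


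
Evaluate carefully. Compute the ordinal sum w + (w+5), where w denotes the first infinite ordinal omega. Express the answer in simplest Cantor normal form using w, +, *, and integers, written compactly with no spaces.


Compute w + (w+5).
Ordinal + is associative but NOT commutative; for finite n>0, n + w = w but w + n stays w+n.
w + (w+5) = (w+w) + 5 = w*2+5.
Result = w*2+5

w*2+5


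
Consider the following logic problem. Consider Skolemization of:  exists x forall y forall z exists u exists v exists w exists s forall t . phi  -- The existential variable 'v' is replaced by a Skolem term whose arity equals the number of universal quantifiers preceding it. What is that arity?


Quantifier prefix: exists x forall y forall z exists u exists v exists w exists s forall t
'v' is existentially quantified at position 5.
Universal variables preceding it: y, z
Skolem function arity = 2

2


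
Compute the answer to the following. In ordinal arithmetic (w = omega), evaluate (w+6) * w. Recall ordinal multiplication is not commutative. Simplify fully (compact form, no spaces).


Compute (w+6) * w.
Ordinal * is associative and left-distributive over +, but NOT commutative; for finite n>1, n*w = w but w*n stays w*n.
(w+6) * w = sup{(w+6)*k : k<w} = sup{w*k+6} = w^2 (the +6 tail is absorbed in the limit).
Result = w^2

w^2


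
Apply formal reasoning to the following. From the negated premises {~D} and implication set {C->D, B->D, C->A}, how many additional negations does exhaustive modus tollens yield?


Initial negated facts: {~D}
Apply modus tollens to closure:
  ~D and C->D  =>  ~C
  ~D and B->D  =>  ~B
Final negated: {~B, ~C, ~D}
New negations: {~B, ~C}
Count = 2

2


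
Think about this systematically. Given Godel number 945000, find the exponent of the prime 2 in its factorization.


Factorize 945000 by dividing by 2 repeatedly.
Division steps: 2 divides 945000 exactly 3 time(s).
Exponent of 2 = 3

3


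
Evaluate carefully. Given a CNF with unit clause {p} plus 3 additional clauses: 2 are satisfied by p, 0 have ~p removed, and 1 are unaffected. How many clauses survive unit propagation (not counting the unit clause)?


Satisfied (removed): 2
Shortened (remain): 0
Unchanged (remain): 1
Remaining = 0 + 1 = 1

1


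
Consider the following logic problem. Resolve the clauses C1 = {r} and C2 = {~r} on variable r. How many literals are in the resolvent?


Remove r from C1 and ~r from C2.
C1 remainder: {}
C2 remainder: {}
Union (resolvent): {} (empty clause)
Resolvent has 0 literal(s).

0


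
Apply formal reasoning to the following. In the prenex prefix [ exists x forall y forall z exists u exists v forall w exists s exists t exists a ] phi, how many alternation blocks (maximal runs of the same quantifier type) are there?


Quantifier-type sequence: E A A E E A E E E  (A=forall, E=exists)
Group into maximal same-type runs:
  Ex1 | Ax2 | Ex2 | Ax1 | Ex3
Number of blocks = 5

5


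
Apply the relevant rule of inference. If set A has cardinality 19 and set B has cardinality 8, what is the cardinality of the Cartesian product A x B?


The Cartesian product A x B contains all ordered pairs (a, b).
|A x B| = |A| * |B| = 19 * 8 = 152

152


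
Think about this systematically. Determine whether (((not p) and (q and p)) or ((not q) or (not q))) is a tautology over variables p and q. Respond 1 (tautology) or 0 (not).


Check all 4 assignments:
p=0, q=0: 1
p=0, q=1: 0
p=1, q=0: 1
p=1, q=1: 0
Satisfying count = 2/4.
Tautology iff count = 4: no.

0


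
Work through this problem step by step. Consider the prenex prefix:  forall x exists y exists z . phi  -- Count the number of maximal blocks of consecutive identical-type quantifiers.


Quantifier-type sequence: A E E  (A=forall, E=exists)
Group into maximal same-type runs:
  Ax1 | Ex2
Number of blocks = 2

2


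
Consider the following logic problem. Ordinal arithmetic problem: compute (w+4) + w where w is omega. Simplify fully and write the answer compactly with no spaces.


Compute (w+4) + w.
Ordinal + is associative but NOT commutative; for finite n>0, n + w = w but w + n stays w+n.
(w+4) + w = w + (4+w) = w + w = w*2 (the finite tail 4 is absorbed by the right w).
Result = w*2

w*2


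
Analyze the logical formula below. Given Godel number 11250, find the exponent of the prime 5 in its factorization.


Factorize 11250 by dividing by 5 repeatedly.
Division steps: 5 divides 11250 exactly 4 time(s).
Exponent of 5 = 4

4


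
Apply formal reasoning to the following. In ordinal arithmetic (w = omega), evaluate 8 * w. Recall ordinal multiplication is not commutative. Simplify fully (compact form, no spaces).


Compute 8 * w.
Ordinal * is associative and left-distributive over +, but NOT commutative; for finite n>1, n*w = w but w*n stays w*n.
For finite n>0, n * w = sup{n*k : k<w} = w. So 8 * w = w.
Result = w

w


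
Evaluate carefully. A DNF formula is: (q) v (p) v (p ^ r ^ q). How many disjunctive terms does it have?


A DNF formula is a disjunction of terms (conjunctions).
Terms are separated by v.
Counting the disjuncts: 3 terms.

3


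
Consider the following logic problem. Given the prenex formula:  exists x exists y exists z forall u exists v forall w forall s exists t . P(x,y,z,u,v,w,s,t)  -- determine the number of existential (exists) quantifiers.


Quantifier prefix: exists x exists y exists z forall u exists v forall w forall s exists t
Mark each quantifier type:
  E E E U E U U E
Universal count = 3, Existential count = 5
Asked for existential (exists) quantifiers: 5

5


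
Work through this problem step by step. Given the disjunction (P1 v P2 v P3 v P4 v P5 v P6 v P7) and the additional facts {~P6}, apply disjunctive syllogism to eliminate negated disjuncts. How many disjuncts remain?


Original disjuncts (7): P1, P2, P3, P4, P5, P6, P7
Negated (eliminate): ~P6
Remaining disjuncts: P1, P2, P3, P4, P5, P7
Count = 7 - 1 = 6

6


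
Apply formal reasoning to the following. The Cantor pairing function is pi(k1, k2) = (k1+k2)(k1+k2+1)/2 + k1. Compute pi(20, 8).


k1 + k2 = 28
(k1+k2)(k1+k2+1)/2 = 28 * 29 / 2 = 406
pi = 406 + 20 = 426

426


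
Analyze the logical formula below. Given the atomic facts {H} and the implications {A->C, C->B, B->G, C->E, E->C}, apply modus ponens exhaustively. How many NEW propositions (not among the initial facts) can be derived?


Initial facts: {H}
Apply modus ponens to closure:
  (no implication fires)
Final known: {H}
New propositions: {(none)}
Count = 0

0


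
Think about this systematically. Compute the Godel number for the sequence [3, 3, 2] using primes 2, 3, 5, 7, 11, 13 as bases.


Encode each element as an exponent of the corresponding prime:
  2^3 = 8
  3^3 = 27
  5^2 = 25
Product = 8 * 27 * 25 = 5400

5400


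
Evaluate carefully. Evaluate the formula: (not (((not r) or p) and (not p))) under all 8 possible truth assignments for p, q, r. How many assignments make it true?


Check all 8 assignments:
p=0, q=0, r=0: 0
p=0, q=0, r=1: 1
p=0, q=1, r=0: 0
p=0, q=1, r=1: 1
p=1, q=0, r=0: 1
p=1, q=0, r=1: 1
p=1, q=1, r=0: 1
p=1, q=1, r=1: 1
Count of True = 6

6


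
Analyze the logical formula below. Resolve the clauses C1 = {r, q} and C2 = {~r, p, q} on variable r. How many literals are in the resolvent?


Remove r from C1 and ~r from C2.
C1 remainder: {q}
C2 remainder: {p, q}
Union (resolvent): {p, q}
Resolvent has 2 literal(s).

2


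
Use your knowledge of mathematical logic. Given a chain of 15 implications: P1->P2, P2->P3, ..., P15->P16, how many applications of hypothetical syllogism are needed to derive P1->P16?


With 15 implications in a chain connecting 16 propositions:
P1->P2, P2->P3, ..., P15->P16
Steps needed = (number of implications) - 1 = 15 - 1 = 14

14


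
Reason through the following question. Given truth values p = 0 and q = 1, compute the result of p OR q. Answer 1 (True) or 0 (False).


p = 0, q = 1
Operation: p OR q
Evaluate: 0 OR 1 = 1

1


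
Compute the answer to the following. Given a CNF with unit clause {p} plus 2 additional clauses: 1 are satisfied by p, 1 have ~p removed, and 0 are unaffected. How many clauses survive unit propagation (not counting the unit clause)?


Satisfied (removed): 1
Shortened (remain): 1
Unchanged (remain): 0
Remaining = 1 + 0 = 1

1


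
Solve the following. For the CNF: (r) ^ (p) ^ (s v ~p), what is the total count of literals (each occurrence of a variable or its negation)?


Counting literals in each clause:
Clause 1: 1 literal(s)
Clause 2: 1 literal(s)
Clause 3: 2 literal(s)
Total = 4

4


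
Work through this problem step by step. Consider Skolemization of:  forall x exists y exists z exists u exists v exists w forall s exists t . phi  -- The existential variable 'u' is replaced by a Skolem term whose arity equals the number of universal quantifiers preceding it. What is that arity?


Quantifier prefix: forall x exists y exists z exists u exists v exists w forall s exists t
'u' is existentially quantified at position 4.
Universal variables preceding it: x
Skolem function arity = 1

1


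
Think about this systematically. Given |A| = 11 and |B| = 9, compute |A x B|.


The Cartesian product A x B contains all ordered pairs (a, b).
|A x B| = |A| * |B| = 11 * 9 = 99

99


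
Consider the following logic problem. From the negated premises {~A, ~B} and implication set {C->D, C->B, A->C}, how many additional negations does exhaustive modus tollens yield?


Initial negated facts: {~A, ~B}
Apply modus tollens to closure:
  ~B and C->B  =>  ~C
Final negated: {~A, ~B, ~C}
New negations: {~C}
Count = 1

1


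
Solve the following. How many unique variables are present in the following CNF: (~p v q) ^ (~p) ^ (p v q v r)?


Identify each variable that appears in the formula.
Variables found: p, q, r
Count = 3

3


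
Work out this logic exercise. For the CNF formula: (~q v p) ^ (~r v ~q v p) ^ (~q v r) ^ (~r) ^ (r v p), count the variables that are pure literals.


Check each variable for pure literal status:
p: pure positive
q: pure negative
r: mixed (not pure)
Pure literal count = 2

2


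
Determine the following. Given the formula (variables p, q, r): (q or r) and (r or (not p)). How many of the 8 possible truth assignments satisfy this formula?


Evaluate all 8 assignments for p, q, r:
p=0, q=0, r=0: 0
p=0, q=0, r=1: 1
p=0, q=1, r=0: 1
p=0, q=1, r=1: 1
p=1, q=0, r=0: 0
p=1, q=0, r=1: 1
p=1, q=1, r=0: 0
p=1, q=1, r=1: 1
Satisfying count = 5

5


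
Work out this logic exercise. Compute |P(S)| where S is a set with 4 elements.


The power set of a set with n elements has 2^n elements.
|P(S)| = 2^4 = 16

16


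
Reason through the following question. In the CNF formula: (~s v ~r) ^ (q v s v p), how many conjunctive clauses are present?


A CNF formula is a conjunction of clauses.
Clauses are separated by ^.
Counting the conjuncts: 2 clauses.

2


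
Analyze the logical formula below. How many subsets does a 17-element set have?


The power set of a set with n elements has 2^n elements.
|P(S)| = 2^17 = 131072

131072


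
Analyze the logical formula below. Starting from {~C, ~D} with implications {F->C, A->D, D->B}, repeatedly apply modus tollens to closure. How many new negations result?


Initial negated facts: {~C, ~D}
Apply modus tollens to closure:
  ~C and F->C  =>  ~F
  ~D and A->D  =>  ~A
Final negated: {~A, ~C, ~D, ~F}
New negations: {~A, ~F}
Count = 2

2


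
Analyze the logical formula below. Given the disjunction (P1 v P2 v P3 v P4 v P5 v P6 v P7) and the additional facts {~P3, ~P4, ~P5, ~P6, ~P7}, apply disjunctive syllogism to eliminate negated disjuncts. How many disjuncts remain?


Original disjuncts (7): P1, P2, P3, P4, P5, P6, P7
Negated (eliminate): ~P3, ~P4, ~P5, ~P6, ~P7
Remaining disjuncts: P1, P2
Count = 7 - 5 = 2

2


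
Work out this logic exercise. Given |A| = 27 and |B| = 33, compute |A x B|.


The Cartesian product A x B contains all ordered pairs (a, b).
|A x B| = |A| * |B| = 27 * 33 = 891

891


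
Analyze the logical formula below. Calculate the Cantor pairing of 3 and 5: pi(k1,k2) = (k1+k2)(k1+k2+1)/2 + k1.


k1 + k2 = 8
(k1+k2)(k1+k2+1)/2 = 8 * 9 / 2 = 36
pi = 36 + 3 = 39

39


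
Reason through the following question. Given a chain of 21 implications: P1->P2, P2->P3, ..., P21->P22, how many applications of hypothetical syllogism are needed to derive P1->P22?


With 21 implications in a chain connecting 22 propositions:
P1->P2, P2->P3, ..., P21->P22
Steps needed = (number of implications) - 1 = 21 - 1 = 20

20


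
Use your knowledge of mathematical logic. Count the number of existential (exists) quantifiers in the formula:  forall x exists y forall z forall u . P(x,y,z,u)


Quantifier prefix: forall x exists y forall z forall u
Mark each quantifier type:
  U E U U
Universal count = 3, Existential count = 1
Asked for existential (exists) quantifiers: 1

1


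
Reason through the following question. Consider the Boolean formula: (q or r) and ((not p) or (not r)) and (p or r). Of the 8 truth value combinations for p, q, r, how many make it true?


Evaluate all 8 assignments for p, q, r:
p=0, q=0, r=0: 0
p=0, q=0, r=1: 1
p=0, q=1, r=0: 0
p=0, q=1, r=1: 1
p=1, q=0, r=0: 0
p=1, q=0, r=1: 0
p=1, q=1, r=0: 1
p=1, q=1, r=1: 0
Satisfying count = 3

3


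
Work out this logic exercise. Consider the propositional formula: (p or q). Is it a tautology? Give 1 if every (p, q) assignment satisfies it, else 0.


Check all 4 assignments:
p=0, q=0: 0
p=0, q=1: 1
p=1, q=0: 1
p=1, q=1: 1
Satisfying count = 3/4.
Tautology iff count = 4: no.

0


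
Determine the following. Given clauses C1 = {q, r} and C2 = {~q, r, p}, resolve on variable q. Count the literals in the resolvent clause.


Remove q from C1 and ~q from C2.
C1 remainder: {r}
C2 remainder: {r, p}
Union (resolvent): {p, r}
Resolvent has 2 literal(s).

2


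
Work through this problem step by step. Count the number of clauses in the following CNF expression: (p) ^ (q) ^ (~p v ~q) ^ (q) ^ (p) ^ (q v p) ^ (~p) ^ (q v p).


A CNF formula is a conjunction of clauses.
Clauses are separated by ^.
Counting the conjuncts: 8 clauses.

8


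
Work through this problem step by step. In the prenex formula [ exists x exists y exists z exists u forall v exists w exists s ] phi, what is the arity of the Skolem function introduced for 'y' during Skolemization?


Quantifier prefix: exists x exists y exists z exists u forall v exists w exists s
'y' is existentially quantified at position 2.
No universal quantifiers precede it.
Skolem function arity = 0 (a Skolem constant)

0


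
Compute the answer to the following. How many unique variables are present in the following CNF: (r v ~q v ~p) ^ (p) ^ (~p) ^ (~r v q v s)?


Identify each variable that appears in the formula.
Variables found: p, q, r, s
Count = 4

4


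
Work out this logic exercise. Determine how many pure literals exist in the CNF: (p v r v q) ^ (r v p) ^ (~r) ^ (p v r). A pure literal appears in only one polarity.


Check each variable for pure literal status:
p: pure positive
q: pure positive
r: mixed (not pure)
Pure literal count = 2

2


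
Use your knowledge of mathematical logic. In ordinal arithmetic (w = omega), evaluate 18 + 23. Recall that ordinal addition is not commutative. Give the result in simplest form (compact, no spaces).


Compute 18 + 23.
Ordinal + is associative but NOT commutative; for finite n>0, n + w = w but w + n stays w+n.
Both operands finite; ordinal + agrees with natural +: 18 + 23 = 41.
Result = 41

41


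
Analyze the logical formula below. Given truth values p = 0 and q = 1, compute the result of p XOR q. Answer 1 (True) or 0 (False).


p = 0, q = 1
Operation: p XOR q
Evaluate: 0 XOR 1 = 1

1


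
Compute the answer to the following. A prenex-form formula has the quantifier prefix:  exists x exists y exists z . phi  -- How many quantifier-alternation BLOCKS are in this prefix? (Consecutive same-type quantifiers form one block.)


Quantifier-type sequence: E E E  (A=forall, E=exists)
Group into maximal same-type runs:
  Ex3
Number of blocks = 1

1


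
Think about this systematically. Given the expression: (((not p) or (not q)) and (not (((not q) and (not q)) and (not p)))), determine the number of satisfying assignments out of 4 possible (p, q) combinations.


Check all 4 assignments:
p=0, q=0: 0
p=0, q=1: 1
p=1, q=0: 1
p=1, q=1: 0
Count of True = 2

2


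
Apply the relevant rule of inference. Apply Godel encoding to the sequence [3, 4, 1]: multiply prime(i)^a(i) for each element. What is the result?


Encode each element as an exponent of the corresponding prime:
  2^3 = 8
  3^4 = 81
  5^1 = 5
Product = 8 * 81 * 5 = 3240

3240


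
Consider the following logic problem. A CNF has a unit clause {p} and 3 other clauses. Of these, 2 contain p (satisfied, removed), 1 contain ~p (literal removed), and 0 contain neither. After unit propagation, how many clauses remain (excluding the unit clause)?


Satisfied (removed): 2
Shortened (remain): 1
Unchanged (remain): 0
Remaining = 1 + 0 = 1

1


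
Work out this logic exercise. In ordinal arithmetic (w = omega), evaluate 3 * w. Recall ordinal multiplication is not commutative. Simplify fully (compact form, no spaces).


Compute 3 * w.
Ordinal * is associative and left-distributive over +, but NOT commutative; for finite n>1, n*w = w but w*n stays w*n.
For finite n>0, n * w = sup{n*k : k<w} = w. So 3 * w = w.
Result = w

w


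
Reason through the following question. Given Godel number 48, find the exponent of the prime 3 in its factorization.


Factorize 48 by dividing by 3 repeatedly.
Division steps: 3 divides 48 exactly 1 time(s).
Exponent of 3 = 1

1


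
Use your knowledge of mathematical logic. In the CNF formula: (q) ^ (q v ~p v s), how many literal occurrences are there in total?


Counting literals in each clause:
Clause 1: 1 literal(s)
Clause 2: 3 literal(s)
Total = 4

4


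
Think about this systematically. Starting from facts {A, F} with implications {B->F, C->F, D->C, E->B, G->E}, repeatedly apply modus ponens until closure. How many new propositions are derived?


Initial facts: {A, F}
Apply modus ponens to closure:
  (no implication fires)
Final known: {A, F}
New propositions: {(none)}
Count = 0

0


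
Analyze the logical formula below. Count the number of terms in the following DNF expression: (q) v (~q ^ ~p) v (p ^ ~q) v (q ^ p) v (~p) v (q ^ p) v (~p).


A DNF formula is a disjunction of terms (conjunctions).
Terms are separated by v.
Counting the disjuncts: 7 terms.

7


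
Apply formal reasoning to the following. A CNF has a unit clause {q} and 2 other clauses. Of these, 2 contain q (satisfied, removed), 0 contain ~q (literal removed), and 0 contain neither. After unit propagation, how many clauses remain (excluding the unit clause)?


Satisfied (removed): 2
Shortened (remain): 0
Unchanged (remain): 0
Remaining = 0 + 0 = 0

0


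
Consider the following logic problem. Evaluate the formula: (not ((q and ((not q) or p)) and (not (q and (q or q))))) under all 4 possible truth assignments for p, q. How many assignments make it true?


Check all 4 assignments:
p=0, q=0: 1
p=0, q=1: 1
p=1, q=0: 1
p=1, q=1: 1
Count of True = 4

4


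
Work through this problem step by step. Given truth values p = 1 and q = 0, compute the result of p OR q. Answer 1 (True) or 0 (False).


p = 1, q = 0
Operation: p OR q
Evaluate: 1 OR 0 = 1

1


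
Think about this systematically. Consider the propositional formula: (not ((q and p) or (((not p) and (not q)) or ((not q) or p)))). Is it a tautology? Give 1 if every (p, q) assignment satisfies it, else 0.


Check all 4 assignments:
p=0, q=0: 0
p=0, q=1: 1
p=1, q=0: 0
p=1, q=1: 0
Satisfying count = 1/4.
Tautology iff count = 4: no.

0


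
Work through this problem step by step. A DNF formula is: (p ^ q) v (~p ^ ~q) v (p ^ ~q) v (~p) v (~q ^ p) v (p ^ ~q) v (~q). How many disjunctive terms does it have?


A DNF formula is a disjunction of terms (conjunctions).
Terms are separated by v.
Counting the disjuncts: 7 terms.

7


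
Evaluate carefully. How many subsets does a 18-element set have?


The power set of a set with n elements has 2^n elements.
|P(S)| = 2^18 = 262144

262144


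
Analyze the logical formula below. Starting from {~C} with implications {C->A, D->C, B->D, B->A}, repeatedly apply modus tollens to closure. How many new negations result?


Initial negated facts: {~C}
Apply modus tollens to closure:
  ~C and D->C  =>  ~D
  ~D and B->D  =>  ~B
Final negated: {~B, ~C, ~D}
New negations: {~B, ~D}
Count = 2

2


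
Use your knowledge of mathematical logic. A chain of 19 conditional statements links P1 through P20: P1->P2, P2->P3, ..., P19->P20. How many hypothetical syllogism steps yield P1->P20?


With 19 implications in a chain connecting 20 propositions:
P1->P2, P2->P3, ..., P19->P20
Steps needed = (number of implications) - 1 = 19 - 1 = 18

18


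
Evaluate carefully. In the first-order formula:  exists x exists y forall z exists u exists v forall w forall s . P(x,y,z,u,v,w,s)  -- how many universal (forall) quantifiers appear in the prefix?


Quantifier prefix: exists x exists y forall z exists u exists v forall w forall s
Mark each quantifier type:
  E E U E E U U
Universal count = 3, Existential count = 4
Asked for universal (forall) quantifiers: 3

3


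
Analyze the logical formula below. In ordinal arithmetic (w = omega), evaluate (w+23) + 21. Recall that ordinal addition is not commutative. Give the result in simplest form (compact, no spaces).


Compute (w+23) + 21.
Ordinal + is associative but NOT commutative; for finite n>0, n + w = w but w + n stays w+n.
By associativity: (w+23) + 21 = w + (23+21) = w+44.
Result = w+44

w+44


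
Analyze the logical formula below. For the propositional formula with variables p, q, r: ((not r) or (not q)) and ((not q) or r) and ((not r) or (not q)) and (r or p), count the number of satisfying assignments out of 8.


Evaluate all 8 assignments for p, q, r:
p=0, q=0, r=0: 0
p=0, q=0, r=1: 1
p=0, q=1, r=0: 0
p=0, q=1, r=1: 0
p=1, q=0, r=0: 1
p=1, q=0, r=1: 1
p=1, q=1, r=0: 0
p=1, q=1, r=1: 0
Satisfying count = 3

3


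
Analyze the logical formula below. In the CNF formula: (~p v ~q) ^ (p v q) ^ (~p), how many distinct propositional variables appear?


Identify each variable that appears in the formula.
Variables found: p, q
Count = 2

2


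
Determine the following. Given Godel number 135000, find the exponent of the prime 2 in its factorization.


Factorize 135000 by dividing by 2 repeatedly.
Division steps: 2 divides 135000 exactly 3 time(s).
Exponent of 2 = 3

3


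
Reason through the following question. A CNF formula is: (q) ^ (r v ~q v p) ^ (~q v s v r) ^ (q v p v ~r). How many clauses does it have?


A CNF formula is a conjunction of clauses.
Clauses are separated by ^.
Counting the conjuncts: 4 clauses.

4


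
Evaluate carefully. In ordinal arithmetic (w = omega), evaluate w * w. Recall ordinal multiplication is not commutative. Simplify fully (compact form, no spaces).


Compute w * w.
Ordinal * is associative and left-distributive over +, but NOT commutative; for finite n>1, n*w = w but w*n stays w*n.
w * w = w^2 by definition.
Result = w^2

w^2
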